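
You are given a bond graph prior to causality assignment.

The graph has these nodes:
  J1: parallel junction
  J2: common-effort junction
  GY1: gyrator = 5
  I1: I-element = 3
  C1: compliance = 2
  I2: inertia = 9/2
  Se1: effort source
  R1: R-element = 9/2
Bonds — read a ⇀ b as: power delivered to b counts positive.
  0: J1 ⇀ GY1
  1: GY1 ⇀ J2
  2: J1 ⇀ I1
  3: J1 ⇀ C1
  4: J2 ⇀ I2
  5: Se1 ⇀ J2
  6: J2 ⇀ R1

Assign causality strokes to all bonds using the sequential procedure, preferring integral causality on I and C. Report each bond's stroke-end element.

#0 →GY1
#1 →GY1
#2 →I1
#3 →J1
#4 →I2
#5 →J2
#6 →R1

#5 |J2  (Se1: effort source, stroke at far end)
#1 |GY1  (0-jn J2 has e-setter on 5)
#4 |I2  (J2: bond 5 brought effort, rest push out)
#6 |R1  (J2 effort already set via bond 5)
#0 |GY1  (GY1 both-in/both-out from 1)
#2 |I1  (I1 integral (f out))
#3 |J1  (only one effort-in slot at J1)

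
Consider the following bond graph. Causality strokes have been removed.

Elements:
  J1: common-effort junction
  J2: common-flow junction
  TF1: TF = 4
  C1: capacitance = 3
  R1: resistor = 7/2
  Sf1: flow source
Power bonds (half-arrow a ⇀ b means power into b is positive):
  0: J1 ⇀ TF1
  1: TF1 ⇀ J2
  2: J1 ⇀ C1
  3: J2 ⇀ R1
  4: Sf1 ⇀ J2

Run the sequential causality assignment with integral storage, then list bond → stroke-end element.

bond 4 →Sf1  (source Sf1 imposes f)
bond 1 →J2  (1-jn J2 has f-setter on 4)
bond 3 →J2  (J2: bond 4 brought flow, rest push out)
bond 0 →TF1  (TF1 one-in-one-out from 1)
bond 2 →J1  (J1: last free bond brings effort in)

β0 →TF1
β1 →J2
β2 →J1
β3 →J2
β4 →Sf1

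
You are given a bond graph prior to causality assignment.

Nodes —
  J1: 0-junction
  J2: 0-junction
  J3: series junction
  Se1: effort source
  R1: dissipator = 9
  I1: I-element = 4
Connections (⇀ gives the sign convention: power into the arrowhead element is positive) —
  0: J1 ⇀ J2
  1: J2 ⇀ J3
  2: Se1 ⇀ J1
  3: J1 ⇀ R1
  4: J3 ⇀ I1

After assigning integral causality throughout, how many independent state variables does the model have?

β2 stroke at J1  (source Se1 imposes e)
β0 stroke at J2  (J1: bond 2 brought effort, rest push out)
β3 stroke at R1  (0-jn J1 has e-setter on 2)
β1 stroke at J3  (common-e at J2 fixed by 0)
β4 stroke at I1  (only one flow-in slot at J3)

1  (I1 all integral)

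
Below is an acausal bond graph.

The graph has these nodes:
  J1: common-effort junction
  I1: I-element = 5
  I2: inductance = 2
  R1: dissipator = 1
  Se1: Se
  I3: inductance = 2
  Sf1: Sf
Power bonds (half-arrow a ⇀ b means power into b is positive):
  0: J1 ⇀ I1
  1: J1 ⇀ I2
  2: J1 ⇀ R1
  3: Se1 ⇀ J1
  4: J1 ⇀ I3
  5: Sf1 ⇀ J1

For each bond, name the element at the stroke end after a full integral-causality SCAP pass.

bond 3 |J1  (source Se1 imposes e)
bond 5 |Sf1  (Sf1: flow source, stroke at near end)
bond 0 |I1  (0-jn J1 has e-setter on 3)
bond 1 |I2  (common-e at J1 fixed by 3)
bond 2 |R1  (0-jn J1 has e-setter on 3)
bond 4 |I3  (J1 effort already set via bond 3)

β0 →I1
β1 →I2
β2 →R1
β3 →J1
β4 →I3
β5 →Sf1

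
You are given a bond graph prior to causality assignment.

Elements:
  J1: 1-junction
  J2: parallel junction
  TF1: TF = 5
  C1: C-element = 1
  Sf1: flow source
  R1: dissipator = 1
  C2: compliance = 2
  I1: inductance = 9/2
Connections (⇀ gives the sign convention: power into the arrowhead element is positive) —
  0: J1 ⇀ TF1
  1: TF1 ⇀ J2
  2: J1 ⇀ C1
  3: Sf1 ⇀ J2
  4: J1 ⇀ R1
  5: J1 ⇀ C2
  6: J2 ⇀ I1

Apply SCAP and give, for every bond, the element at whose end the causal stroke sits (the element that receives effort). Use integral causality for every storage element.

bond 0 stroke at TF1
bond 1 stroke at J2
bond 2 stroke at J1
bond 3 stroke at Sf1
bond 4 stroke at J1
bond 5 stroke at J1
bond 6 stroke at I1

bond 3 →Sf1  (source Sf1 imposes f)
bond 2 →J1  (prefer integral on C1)
bond 5 →J1  (C2 integral (e out))
bond 6 →I1  (prefer integral on I1)
bond 1 →J2  (J2: last free bond brings effort in)
bond 0 →TF1  (TF TF1: opposite of bond 1)
bond 4 →J1  (common-f at J1 fixed by 0)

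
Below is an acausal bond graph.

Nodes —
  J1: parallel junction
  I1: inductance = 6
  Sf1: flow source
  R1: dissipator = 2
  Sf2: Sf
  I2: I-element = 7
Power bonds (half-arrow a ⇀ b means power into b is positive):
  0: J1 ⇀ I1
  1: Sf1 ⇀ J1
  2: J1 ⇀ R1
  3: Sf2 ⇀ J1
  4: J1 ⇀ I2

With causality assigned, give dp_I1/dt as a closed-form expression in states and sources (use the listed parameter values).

dp_I1/dt = 2*F_Sf1 + 2*F_Sf2 - p_I1/3 - 2*p_I2/7

#1 →Sf1  (source Sf1 imposes f)
#3 →Sf2  (Sf2 fixes flow; stroke at Sf2)
#0 →I1  (I1: I, integral causality)
#4 →I2  (I2 integral (f out))
#2 →J1  (J1 needs exactly one e-in)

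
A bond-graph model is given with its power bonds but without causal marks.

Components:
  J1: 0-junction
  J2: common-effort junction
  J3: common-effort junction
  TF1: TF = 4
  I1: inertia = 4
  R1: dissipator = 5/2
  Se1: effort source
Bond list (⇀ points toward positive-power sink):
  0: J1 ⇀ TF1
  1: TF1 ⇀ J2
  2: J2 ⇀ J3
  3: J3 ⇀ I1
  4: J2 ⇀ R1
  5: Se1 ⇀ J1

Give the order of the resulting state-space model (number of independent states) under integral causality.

1  (I1 all integral)

β5 |J1  (Se1 fixes effort; stroke away)
β0 |TF1  (J1: bond 5 brought effort, rest push out)
β1 |J2  (TF TF1: opposite of bond 0)
β2 |J3  (common-e at J2 fixed by 1)
β4 |R1  (J2 effort already set via bond 1)
β3 |I1  (J3 effort already set via bond 2)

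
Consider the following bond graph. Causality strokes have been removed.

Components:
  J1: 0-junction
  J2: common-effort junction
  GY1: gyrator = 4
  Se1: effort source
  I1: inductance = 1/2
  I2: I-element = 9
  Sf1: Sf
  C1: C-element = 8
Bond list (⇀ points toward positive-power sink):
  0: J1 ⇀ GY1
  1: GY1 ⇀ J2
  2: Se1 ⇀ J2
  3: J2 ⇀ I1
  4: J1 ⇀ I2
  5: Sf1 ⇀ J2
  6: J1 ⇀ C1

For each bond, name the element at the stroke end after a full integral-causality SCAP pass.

β2 stroke at J2  (Se1 fixes effort; stroke away)
β5 stroke at Sf1  (Sf1: flow source, stroke at near end)
β1 stroke at GY1  (J2: bond 2 brought effort, rest push out)
β3 stroke at I1  (common-e at J2 fixed by 2)
β0 stroke at GY1  (GY GY1: same side as bond 1)
β4 stroke at I2  (I2: I, integral causality)
β6 stroke at J1  (only one effort-in slot at J1)

β0 →GY1
β1 →GY1
β2 →J2
β3 →I1
β4 →I2
β5 →Sf1
β6 →J1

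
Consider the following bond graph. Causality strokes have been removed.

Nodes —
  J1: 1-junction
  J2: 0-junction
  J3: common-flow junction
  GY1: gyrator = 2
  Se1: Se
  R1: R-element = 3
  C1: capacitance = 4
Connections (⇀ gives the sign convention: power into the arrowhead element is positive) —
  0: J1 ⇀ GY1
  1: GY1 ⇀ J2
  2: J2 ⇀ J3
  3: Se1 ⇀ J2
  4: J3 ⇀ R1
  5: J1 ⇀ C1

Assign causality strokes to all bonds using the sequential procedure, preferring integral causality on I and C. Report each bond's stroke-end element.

β3 |J2  (source Se1 imposes e)
β1 |GY1  (0-jn J2 has e-setter on 3)
β2 |J3  (J2 effort already set via bond 3)
β4 |R1  (closing 1-jn rule on J3)
β0 |GY1  (GY1 both-in/both-out from 1)
β5 |J1  (J1 flow already set via bond 0)

b0 stroke at GY1
b1 stroke at GY1
b2 stroke at J3
b3 stroke at J2
b4 stroke at R1
b5 stroke at J1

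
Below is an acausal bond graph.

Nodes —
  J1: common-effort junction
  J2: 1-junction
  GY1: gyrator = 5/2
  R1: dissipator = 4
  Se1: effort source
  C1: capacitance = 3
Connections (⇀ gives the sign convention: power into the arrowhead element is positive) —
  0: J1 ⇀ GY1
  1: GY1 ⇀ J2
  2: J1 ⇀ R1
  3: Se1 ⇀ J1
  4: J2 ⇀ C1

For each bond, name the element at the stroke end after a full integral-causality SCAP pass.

#3 stroke at J1  (Se1 (Se) sets effort on bond)
#0 stroke at GY1  (common-e at J1 fixed by 3)
#2 stroke at R1  (0-jn J1 has e-setter on 3)
#1 stroke at GY1  (through GY1, causality inverts; strokes same side of GY1)
#4 stroke at J2  (common-f at J2 fixed by 1)

bond 0 →GY1
bond 1 →GY1
bond 2 →R1
bond 3 →J1
bond 4 →J2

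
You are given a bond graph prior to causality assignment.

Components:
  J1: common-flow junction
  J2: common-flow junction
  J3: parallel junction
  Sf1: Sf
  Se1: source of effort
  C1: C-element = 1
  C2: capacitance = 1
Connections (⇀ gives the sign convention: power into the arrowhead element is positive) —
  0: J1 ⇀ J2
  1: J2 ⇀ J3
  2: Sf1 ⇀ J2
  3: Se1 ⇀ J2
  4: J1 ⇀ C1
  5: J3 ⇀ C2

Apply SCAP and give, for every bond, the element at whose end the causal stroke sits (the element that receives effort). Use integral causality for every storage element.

b2 →Sf1  (Sf1 (Sf) sets flow on bond)
b3 →J2  (Se1: effort source, stroke at far end)
b0 →J2  (common-f at J2 fixed by 2)
b1 →J2  (1-jn J2 has f-setter on 2)
b5 →J3  (closing 0-jn rule on J3)
b4 →J1  (J1 flow already set via bond 0)

β0 →J2
β1 →J2
β2 →Sf1
β3 →J2
β4 →J1
β5 →J3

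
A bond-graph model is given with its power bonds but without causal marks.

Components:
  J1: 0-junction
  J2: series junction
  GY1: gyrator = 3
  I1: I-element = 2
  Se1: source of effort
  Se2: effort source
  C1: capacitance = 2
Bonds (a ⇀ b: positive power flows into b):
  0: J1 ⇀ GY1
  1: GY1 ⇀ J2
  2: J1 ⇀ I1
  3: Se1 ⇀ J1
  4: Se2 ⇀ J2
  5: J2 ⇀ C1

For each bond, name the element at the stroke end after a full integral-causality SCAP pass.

bond 3 →J1  (Se1 (Se) sets effort on bond)
bond 4 →J2  (Se2: effort source, stroke at far end)
bond 0 →GY1  (0-jn J1 has e-setter on 3)
bond 2 →I1  (J1: bond 3 brought effort, rest push out)
bond 1 →GY1  (GY GY1: same side as bond 0)
bond 5 →J2  (common-f at J2 fixed by 1)

#0 stroke→GY1
#1 stroke→GY1
#2 stroke→I1
#3 stroke→J1
#4 stroke→J2
#5 stroke→J2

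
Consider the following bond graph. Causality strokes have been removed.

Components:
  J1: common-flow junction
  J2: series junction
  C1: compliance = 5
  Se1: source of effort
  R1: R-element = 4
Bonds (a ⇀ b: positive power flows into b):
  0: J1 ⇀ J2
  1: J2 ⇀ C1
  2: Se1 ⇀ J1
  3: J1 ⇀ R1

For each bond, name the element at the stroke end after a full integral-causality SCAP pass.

β2 →J1  (Se1 (Se) sets effort on bond)
β1 →J2  (C1 outputs effort q/C1)
β0 →J1  (J2 needs exactly one f-in)
β3 →R1  (J1 needs exactly one f-in)

β0 →J1
β1 →J2
β2 →J1
β3 →R1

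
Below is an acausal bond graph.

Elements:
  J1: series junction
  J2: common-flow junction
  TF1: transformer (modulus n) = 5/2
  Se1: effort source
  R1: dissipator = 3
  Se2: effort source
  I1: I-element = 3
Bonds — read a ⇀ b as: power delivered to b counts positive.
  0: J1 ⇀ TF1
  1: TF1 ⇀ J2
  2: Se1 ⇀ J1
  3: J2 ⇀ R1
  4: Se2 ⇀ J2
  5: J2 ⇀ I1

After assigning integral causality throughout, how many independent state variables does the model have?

b2 stroke→J1  (Se1 (Se) sets effort on bond)
b4 stroke→J2  (source Se2 imposes e)
b0 stroke→TF1  (only one flow-in slot at J1)
b1 stroke→J2  (through TF1, causality passes straight; one stroke at TF1)
b5 stroke→I1  (prefer integral on I1)
b3 stroke→J2  (common-f at J2 fixed by 5)

1  (I1 all integral)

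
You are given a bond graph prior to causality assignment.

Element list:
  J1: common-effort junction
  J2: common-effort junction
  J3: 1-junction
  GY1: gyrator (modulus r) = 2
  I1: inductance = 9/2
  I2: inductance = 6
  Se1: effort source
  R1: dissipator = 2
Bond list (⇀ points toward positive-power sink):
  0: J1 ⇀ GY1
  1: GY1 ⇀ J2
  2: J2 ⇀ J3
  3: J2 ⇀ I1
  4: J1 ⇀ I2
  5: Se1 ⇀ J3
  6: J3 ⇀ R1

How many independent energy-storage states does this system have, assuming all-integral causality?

2  (I1, I2 all integral)

#5 →J3  (source Se1 imposes e)
#3 →I1  (I1: I, integral causality)
#4 →I2  (prefer integral on I2)
#0 →J1  (closing 0-jn rule on J1)
#1 →J2  (GY1 both-in/both-out from 0)
#2 →J3  (0-jn J2 has e-setter on 1)
#6 →R1  (J3: last free bond brings flow in)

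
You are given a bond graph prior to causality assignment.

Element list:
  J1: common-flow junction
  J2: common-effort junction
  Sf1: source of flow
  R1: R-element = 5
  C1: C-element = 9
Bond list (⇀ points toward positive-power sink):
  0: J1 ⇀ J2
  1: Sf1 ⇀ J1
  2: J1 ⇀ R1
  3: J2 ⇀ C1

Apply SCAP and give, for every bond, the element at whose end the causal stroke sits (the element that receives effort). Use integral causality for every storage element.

b1 stroke at Sf1  (source Sf1 imposes f)
b0 stroke at J1  (J1 flow already set via bond 1)
b2 stroke at J1  (common-f at J1 fixed by 1)
b3 stroke at J2  (J2 needs exactly one e-in)

bond 0 →J1
bond 1 →Sf1
bond 2 →J1
bond 3 →J2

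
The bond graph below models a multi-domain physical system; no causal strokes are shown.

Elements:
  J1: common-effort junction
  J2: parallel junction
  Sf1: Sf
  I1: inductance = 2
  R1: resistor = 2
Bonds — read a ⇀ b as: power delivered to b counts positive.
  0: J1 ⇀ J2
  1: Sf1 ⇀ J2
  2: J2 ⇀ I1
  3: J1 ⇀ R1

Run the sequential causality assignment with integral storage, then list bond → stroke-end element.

#1 →Sf1  (Sf1: flow source, stroke at near end)
#2 →I1  (prefer integral on I1)
#0 →J2  (closing 0-jn rule on J2)
#3 →J1  (J1: last free bond brings effort in)

β0 →J2
β1 →Sf1
β2 →I1
β3 →J1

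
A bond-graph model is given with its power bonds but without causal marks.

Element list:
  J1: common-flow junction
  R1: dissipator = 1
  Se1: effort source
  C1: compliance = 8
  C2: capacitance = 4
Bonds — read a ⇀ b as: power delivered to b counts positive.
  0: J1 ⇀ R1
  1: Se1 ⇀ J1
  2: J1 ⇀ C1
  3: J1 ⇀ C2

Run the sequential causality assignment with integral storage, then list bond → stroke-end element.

bond 0 →R1
bond 1 →J1
bond 2 →J1
bond 3 →J1

bond 1 stroke→J1  (Se1 (Se) sets effort on bond)
bond 2 stroke→J1  (C1 outputs effort q/C1)
bond 3 stroke→J1  (C2 integral (e out))
bond 0 stroke→R1  (only one flow-in slot at J1)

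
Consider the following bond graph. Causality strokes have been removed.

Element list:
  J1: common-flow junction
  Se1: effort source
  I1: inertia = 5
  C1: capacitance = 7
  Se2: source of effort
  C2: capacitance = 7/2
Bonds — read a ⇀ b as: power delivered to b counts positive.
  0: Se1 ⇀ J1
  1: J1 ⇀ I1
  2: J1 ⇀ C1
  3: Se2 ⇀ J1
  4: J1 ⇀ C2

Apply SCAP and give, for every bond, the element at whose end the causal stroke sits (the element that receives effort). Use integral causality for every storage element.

b0 |J1  (Se1: effort source, stroke at far end)
b3 |J1  (Se2: effort source, stroke at far end)
b1 |I1  (I1: I, integral causality)
b2 |J1  (1-jn J1 has f-setter on 1)
b4 |J1  (common-f at J1 fixed by 1)

b0 |J1
b1 |I1
b2 |J1
b3 |J1
b4 |J1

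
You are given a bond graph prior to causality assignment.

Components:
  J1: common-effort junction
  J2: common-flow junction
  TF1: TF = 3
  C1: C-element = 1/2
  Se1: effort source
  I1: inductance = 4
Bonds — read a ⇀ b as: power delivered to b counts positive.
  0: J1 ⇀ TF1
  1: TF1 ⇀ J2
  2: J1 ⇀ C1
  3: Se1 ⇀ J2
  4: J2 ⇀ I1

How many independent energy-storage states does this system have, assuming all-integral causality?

β3 →J2  (source Se1 imposes e)
β2 →J1  (C1 integral (e out))
β0 →TF1  (J1: bond 2 brought effort, rest push out)
β1 →J2  (TF1: transformer flips bond 0)
β4 →I1  (only one flow-in slot at J2)

2  (C1, I1 all integral)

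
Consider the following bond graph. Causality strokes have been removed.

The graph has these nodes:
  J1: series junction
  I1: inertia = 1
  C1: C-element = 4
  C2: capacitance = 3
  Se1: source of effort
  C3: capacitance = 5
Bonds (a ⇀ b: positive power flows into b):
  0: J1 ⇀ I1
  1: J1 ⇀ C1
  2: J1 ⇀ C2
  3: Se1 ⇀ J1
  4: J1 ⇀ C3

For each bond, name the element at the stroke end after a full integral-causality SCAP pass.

b3 stroke→J1  (Se1: effort source, stroke at far end)
b0 stroke→I1  (I1: I, integral causality)
b1 stroke→J1  (J1: bond 0 brought flow, rest push out)
b2 stroke→J1  (J1: bond 0 brought flow, rest push out)
b4 stroke→J1  (1-jn J1 has f-setter on 0)

β0 stroke→I1
β1 stroke→J1
β2 stroke→J1
β3 stroke→J1
β4 stroke→J1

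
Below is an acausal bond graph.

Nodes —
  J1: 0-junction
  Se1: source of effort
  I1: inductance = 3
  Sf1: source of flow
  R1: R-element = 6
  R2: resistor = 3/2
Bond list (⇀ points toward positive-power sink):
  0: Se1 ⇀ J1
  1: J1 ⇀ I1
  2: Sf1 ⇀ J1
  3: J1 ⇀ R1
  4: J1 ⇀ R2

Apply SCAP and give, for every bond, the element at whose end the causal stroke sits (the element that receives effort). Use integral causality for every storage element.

β0 stroke→J1  (Se1: effort source, stroke at far end)
β2 stroke→Sf1  (Sf1: flow source, stroke at near end)
β1 stroke→I1  (J1 effort already set via bond 0)
β3 stroke→R1  (J1 effort already set via bond 0)
β4 stroke→R2  (J1: bond 0 brought effort, rest push out)

#0 stroke at J1
#1 stroke at I1
#2 stroke at Sf1
#3 stroke at R1
#4 stroke at R2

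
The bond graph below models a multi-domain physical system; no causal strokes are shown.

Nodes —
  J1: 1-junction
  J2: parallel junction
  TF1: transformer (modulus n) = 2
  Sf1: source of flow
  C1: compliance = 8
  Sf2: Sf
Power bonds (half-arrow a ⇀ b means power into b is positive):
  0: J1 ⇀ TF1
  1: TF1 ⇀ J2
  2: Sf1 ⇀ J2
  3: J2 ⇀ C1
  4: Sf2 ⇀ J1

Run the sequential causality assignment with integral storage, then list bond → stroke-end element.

β2 stroke at Sf1  (Sf1: flow source, stroke at near end)
β4 stroke at Sf2  (Sf2 (Sf) sets flow on bond)
β0 stroke at J1  (common-f at J1 fixed by 4)
β1 stroke at TF1  (through TF1, causality passes straight; one stroke at TF1)
β3 stroke at J2  (closing 0-jn rule on J2)

b0 stroke at J1
b1 stroke at TF1
b2 stroke at Sf1
b3 stroke at J2
b4 stroke at Sf2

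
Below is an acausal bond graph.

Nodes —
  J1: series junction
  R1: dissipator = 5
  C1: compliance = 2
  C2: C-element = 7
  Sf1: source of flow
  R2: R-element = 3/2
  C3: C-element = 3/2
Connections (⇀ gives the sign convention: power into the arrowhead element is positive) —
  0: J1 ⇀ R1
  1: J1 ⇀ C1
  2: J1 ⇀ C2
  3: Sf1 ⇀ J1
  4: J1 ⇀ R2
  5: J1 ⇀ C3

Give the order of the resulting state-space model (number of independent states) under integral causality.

b3 stroke→Sf1  (source Sf1 imposes f)
b0 stroke→J1  (J1: bond 3 brought flow, rest push out)
b1 stroke→J1  (common-f at J1 fixed by 3)
b2 stroke→J1  (J1: bond 3 brought flow, rest push out)
b4 stroke→J1  (common-f at J1 fixed by 3)
b5 stroke→J1  (1-jn J1 has f-setter on 3)

3  (C1, C2, C3 all integral)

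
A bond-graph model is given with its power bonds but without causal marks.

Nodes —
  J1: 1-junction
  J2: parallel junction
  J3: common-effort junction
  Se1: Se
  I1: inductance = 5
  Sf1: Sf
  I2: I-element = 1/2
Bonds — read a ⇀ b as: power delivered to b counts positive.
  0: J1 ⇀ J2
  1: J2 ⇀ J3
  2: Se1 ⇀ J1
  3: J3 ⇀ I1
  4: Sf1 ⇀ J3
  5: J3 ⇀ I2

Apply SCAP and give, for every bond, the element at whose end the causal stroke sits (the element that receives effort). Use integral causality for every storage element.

bond 2 →J1  (Se1 (Se) sets effort on bond)
bond 4 →Sf1  (source Sf1 imposes f)
bond 0 →J2  (only one flow-in slot at J1)
bond 1 →J3  (J2: bond 0 brought effort, rest push out)
bond 3 →I1  (J3: bond 1 brought effort, rest push out)
bond 5 →I2  (0-jn J3 has e-setter on 1)

bond 0 →J2
bond 1 →J3
bond 2 →J1
bond 3 →I1
bond 4 →Sf1
bond 5 →I2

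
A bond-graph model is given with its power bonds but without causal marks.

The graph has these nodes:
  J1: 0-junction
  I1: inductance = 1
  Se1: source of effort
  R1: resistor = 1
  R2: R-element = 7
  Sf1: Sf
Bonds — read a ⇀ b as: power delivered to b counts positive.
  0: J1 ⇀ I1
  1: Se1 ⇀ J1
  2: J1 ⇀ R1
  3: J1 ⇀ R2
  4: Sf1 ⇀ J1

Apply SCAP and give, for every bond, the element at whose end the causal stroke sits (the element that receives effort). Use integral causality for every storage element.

b0 |I1
b1 |J1
b2 |R1
b3 |R2
b4 |Sf1

bond 1 |J1  (Se1 fixes effort; stroke away)
bond 4 |Sf1  (Sf1: flow source, stroke at near end)
bond 0 |I1  (J1 effort already set via bond 1)
bond 2 |R1  (J1: bond 1 brought effort, rest push out)
bond 3 |R2  (J1 effort already set via bond 1)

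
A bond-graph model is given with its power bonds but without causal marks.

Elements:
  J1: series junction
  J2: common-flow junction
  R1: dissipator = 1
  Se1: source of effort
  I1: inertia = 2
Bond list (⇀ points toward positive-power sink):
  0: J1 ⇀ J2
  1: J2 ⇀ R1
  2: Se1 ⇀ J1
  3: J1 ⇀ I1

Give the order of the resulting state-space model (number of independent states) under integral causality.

1  (I1 all integral)

b2 stroke at J1  (source Se1 imposes e)
b3 stroke at I1  (I1: I, integral causality)
b0 stroke at J1  (1-jn J1 has f-setter on 3)
b1 stroke at J2  (1-jn J2 has f-setter on 0)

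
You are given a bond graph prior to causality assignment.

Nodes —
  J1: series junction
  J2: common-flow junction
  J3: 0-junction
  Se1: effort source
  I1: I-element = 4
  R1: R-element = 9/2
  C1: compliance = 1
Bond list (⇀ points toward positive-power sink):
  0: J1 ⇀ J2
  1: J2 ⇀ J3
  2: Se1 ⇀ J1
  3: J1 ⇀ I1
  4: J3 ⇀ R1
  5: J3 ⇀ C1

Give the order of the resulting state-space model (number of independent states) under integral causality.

#2 →J1  (Se1: effort source, stroke at far end)
#3 →I1  (prefer integral on I1)
#0 →J1  (J1 flow already set via bond 3)
#1 →J2  (J2 flow already set via bond 0)
#5 →J3  (C1: C, integral causality)
#4 →R1  (common-e at J3 fixed by 5)

2  (C1, I1 all integral)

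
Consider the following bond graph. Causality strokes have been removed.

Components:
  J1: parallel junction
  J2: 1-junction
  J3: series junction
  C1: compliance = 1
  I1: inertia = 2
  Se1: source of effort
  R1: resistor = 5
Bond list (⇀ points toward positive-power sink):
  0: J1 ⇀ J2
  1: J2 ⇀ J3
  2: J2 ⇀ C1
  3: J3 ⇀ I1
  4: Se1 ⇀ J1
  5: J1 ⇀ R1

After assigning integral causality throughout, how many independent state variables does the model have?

β4 |J1  (Se1 (Se) sets effort on bond)
β0 |J2  (common-e at J1 fixed by 4)
β5 |R1  (0-jn J1 has e-setter on 4)
β2 |J2  (prefer integral on C1)
β1 |J3  (J2: last free bond brings flow in)
β3 |I1  (J3: last free bond brings flow in)

2  (C1, I1 all integral)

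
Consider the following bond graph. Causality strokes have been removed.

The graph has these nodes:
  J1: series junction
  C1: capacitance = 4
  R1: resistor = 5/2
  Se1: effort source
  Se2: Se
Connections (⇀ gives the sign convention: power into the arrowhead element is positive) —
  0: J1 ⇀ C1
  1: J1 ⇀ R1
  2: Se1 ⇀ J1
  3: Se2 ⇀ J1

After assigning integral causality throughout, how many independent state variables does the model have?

1  (C1 all integral)

bond 2 stroke→J1  (Se1 (Se) sets effort on bond)
bond 3 stroke→J1  (Se2 fixes effort; stroke away)
bond 0 stroke→J1  (C1 integral (e out))
bond 1 stroke→R1  (J1: last free bond brings flow in)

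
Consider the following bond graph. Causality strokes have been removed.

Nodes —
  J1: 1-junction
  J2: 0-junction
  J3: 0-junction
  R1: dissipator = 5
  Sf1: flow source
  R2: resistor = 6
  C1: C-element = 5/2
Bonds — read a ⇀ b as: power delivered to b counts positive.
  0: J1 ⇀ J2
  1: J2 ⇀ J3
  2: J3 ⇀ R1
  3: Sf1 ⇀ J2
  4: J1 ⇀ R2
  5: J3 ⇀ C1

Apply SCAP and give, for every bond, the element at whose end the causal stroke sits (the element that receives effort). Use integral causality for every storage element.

#0 stroke→J1
#1 stroke→J2
#2 stroke→R1
#3 stroke→Sf1
#4 stroke→R2
#5 stroke→J3

bond 3 →Sf1  (source Sf1 imposes f)
bond 5 →J3  (C1 integral (e out))
bond 1 →J2  (common-e at J3 fixed by 5)
bond 2 →R1  (J3: bond 5 brought effort, rest push out)
bond 0 →J1  (common-e at J2 fixed by 1)
bond 4 →R2  (J1 needs exactly one f-in)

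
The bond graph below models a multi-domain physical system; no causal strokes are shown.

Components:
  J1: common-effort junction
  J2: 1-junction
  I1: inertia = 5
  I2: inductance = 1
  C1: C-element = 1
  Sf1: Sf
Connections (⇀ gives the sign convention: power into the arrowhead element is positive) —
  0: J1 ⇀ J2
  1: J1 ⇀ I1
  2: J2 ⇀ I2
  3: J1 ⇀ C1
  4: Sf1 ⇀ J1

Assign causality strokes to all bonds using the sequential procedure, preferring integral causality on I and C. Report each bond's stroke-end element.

b0 |J2
b1 |I1
b2 |I2
b3 |J1
b4 |Sf1

bond 4 |Sf1  (source Sf1 imposes f)
bond 1 |I1  (I1: I, integral causality)
bond 2 |I2  (I2 outputs flow p/I2)
bond 0 |J2  (1-jn J2 has f-setter on 2)
bond 3 |J1  (J1: last free bond brings effort in)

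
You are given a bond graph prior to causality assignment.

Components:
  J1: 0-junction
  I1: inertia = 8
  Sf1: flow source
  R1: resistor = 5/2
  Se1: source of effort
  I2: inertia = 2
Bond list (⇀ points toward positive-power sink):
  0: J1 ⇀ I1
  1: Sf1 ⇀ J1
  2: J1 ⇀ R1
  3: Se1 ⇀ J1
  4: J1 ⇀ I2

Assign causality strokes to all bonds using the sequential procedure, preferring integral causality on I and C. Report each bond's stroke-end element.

#1 stroke at Sf1  (Sf1: flow source, stroke at near end)
#3 stroke at J1  (source Se1 imposes e)
#0 stroke at I1  (common-e at J1 fixed by 3)
#2 stroke at R1  (J1: bond 3 brought effort, rest push out)
#4 stroke at I2  (0-jn J1 has e-setter on 3)

bond 0 stroke→I1
bond 1 stroke→Sf1
bond 2 stroke→R1
bond 3 stroke→J1
bond 4 stroke→I2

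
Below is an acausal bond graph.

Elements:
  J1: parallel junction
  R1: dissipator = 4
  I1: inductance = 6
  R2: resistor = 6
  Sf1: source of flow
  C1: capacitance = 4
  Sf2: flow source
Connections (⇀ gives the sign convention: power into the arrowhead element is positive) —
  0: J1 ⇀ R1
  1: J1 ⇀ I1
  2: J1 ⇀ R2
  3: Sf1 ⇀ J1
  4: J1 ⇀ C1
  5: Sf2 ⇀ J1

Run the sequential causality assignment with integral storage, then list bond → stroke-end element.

bond 0 stroke→R1
bond 1 stroke→I1
bond 2 stroke→R2
bond 3 stroke→Sf1
bond 4 stroke→J1
bond 5 stroke→Sf2

#3 |Sf1  (Sf1 fixes flow; stroke at Sf1)
#5 |Sf2  (Sf2: flow source, stroke at near end)
#1 |I1  (prefer integral on I1)
#4 |J1  (C1 integral (e out))
#0 |R1  (J1: bond 4 brought effort, rest push out)
#2 |R2  (0-jn J1 has e-setter on 4)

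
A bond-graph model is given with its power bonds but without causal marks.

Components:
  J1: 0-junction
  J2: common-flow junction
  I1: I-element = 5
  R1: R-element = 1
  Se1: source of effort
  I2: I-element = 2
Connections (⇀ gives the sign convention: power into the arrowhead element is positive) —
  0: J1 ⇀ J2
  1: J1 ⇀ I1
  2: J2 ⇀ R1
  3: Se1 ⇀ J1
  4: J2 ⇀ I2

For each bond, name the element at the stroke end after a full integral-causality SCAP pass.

#3 stroke at J1  (source Se1 imposes e)
#0 stroke at J2  (J1 effort already set via bond 3)
#1 stroke at I1  (common-e at J1 fixed by 3)
#4 stroke at I2  (prefer integral on I2)
#2 stroke at J2  (1-jn J2 has f-setter on 4)

b0 stroke→J2
b1 stroke→I1
b2 stroke→J2
b3 stroke→J1
b4 stroke→I2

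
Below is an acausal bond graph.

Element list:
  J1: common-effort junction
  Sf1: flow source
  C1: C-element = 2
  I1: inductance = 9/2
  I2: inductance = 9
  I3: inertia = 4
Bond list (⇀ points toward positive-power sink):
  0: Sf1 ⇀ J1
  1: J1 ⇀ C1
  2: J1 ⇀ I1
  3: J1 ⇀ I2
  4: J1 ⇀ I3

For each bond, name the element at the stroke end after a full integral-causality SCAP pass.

#0 stroke→Sf1  (Sf1 (Sf) sets flow on bond)
#1 stroke→J1  (C1: C, integral causality)
#2 stroke→I1  (J1: bond 1 brought effort, rest push out)
#3 stroke→I2  (J1: bond 1 brought effort, rest push out)
#4 stroke→I3  (J1 effort already set via bond 1)

b0 →Sf1
b1 →J1
b2 →I1
b3 →I2
b4 →I3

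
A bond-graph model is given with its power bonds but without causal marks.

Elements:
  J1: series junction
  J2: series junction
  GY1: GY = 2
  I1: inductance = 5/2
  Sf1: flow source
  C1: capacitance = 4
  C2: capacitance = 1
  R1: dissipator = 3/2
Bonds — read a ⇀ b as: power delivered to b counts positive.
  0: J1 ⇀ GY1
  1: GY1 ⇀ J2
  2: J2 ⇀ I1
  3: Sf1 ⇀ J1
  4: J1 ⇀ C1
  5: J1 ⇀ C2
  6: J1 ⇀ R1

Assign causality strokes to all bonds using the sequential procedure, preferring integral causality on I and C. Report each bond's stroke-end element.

bond 0 stroke at J1
bond 1 stroke at J2
bond 2 stroke at I1
bond 3 stroke at Sf1
bond 4 stroke at J1
bond 5 stroke at J1
bond 6 stroke at J1

β3 |Sf1  (Sf1: flow source, stroke at near end)
β0 |J1  (common-f at J1 fixed by 3)
β4 |J1  (1-jn J1 has f-setter on 3)
β5 |J1  (J1 flow already set via bond 3)
β6 |J1  (1-jn J1 has f-setter on 3)
β1 |J2  (GY GY1: same side as bond 0)
β2 |I1  (J2: last free bond brings flow in)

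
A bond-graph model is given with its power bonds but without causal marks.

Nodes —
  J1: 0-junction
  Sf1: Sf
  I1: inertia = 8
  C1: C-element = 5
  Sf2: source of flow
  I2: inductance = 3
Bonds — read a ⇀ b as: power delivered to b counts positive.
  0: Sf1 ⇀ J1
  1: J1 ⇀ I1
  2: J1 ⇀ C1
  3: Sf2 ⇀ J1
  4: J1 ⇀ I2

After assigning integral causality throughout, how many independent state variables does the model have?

3  (C1, I1, I2 all integral)

β0 →Sf1  (Sf1 fixes flow; stroke at Sf1)
β3 →Sf2  (Sf2: flow source, stroke at near end)
β1 →I1  (I1 integral (f out))
β2 →J1  (C1 outputs effort q/C1)
β4 →I2  (J1: bond 2 brought effort, rest push out)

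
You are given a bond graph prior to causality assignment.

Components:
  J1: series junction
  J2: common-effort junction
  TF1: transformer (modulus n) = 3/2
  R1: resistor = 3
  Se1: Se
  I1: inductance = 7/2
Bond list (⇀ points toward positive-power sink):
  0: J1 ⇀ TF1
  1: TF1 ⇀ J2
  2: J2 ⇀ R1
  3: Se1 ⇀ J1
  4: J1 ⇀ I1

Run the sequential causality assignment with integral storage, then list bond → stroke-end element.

bond 0 stroke→J1
bond 1 stroke→TF1
bond 2 stroke→J2
bond 3 stroke→J1
bond 4 stroke→I1

b3 |J1  (source Se1 imposes e)
b4 |I1  (I1: I, integral causality)
b0 |J1  (J1 flow already set via bond 4)
b1 |TF1  (TF TF1: opposite of bond 0)
b2 |J2  (J2 needs exactly one e-in)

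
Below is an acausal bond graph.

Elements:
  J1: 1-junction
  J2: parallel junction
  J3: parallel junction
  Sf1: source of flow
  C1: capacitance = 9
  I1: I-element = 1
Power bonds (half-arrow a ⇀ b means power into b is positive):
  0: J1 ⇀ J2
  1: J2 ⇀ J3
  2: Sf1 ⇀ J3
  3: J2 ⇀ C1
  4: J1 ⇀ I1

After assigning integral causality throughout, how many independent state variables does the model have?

β2 →Sf1  (Sf1 (Sf) sets flow on bond)
β1 →J3  (J3: last free bond brings effort in)
β3 →J2  (C1 outputs effort q/C1)
β0 →J1  (J2 effort already set via bond 3)
β4 →I1  (closing 1-jn rule on J1)

2  (C1, I1 all integral)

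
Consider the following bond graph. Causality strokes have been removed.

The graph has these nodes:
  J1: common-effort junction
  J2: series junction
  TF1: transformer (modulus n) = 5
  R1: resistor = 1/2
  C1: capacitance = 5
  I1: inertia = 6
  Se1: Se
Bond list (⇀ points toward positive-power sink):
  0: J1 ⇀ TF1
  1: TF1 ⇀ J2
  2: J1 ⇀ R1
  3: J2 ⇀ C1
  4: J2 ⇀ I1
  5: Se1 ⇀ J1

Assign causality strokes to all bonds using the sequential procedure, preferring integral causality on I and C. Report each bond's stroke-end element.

#5 stroke→J1  (Se1: effort source, stroke at far end)
#0 stroke→TF1  (J1: bond 5 brought effort, rest push out)
#2 stroke→R1  (0-jn J1 has e-setter on 5)
#1 stroke→J2  (through TF1, causality passes straight; one stroke at TF1)
#3 stroke→J2  (C1 integral (e out))
#4 stroke→I1  (J2 needs exactly one f-in)

β0 stroke at TF1
β1 stroke at J2
β2 stroke at R1
β3 stroke at J2
β4 stroke at I1
β5 stroke at J1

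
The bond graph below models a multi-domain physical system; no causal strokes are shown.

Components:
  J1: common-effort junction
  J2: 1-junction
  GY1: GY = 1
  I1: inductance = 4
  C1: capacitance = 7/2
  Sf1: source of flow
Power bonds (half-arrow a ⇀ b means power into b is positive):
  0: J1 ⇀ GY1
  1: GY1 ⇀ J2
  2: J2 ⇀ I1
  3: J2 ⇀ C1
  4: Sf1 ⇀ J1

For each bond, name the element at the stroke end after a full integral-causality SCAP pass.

β0 →J1
β1 →J2
β2 →I1
β3 →J2
β4 →Sf1

#4 |Sf1  (Sf1: flow source, stroke at near end)
#0 |J1  (closing 0-jn rule on J1)
#1 |J2  (through GY1, causality inverts; strokes same side of GY1)
#2 |I1  (I1: I, integral causality)
#3 |J2  (1-jn J2 has f-setter on 2)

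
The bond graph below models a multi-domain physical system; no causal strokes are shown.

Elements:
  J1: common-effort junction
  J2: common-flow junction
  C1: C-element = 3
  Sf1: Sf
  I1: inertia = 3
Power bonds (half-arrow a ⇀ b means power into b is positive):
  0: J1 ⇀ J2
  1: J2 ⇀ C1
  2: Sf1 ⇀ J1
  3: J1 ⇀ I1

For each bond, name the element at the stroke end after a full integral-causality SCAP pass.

bond 0 |J1
bond 1 |J2
bond 2 |Sf1
bond 3 |I1

bond 2 stroke→Sf1  (Sf1 (Sf) sets flow on bond)
bond 1 stroke→J2  (C1 outputs effort q/C1)
bond 0 stroke→J1  (only one flow-in slot at J2)
bond 3 stroke→I1  (common-e at J1 fixed by 0)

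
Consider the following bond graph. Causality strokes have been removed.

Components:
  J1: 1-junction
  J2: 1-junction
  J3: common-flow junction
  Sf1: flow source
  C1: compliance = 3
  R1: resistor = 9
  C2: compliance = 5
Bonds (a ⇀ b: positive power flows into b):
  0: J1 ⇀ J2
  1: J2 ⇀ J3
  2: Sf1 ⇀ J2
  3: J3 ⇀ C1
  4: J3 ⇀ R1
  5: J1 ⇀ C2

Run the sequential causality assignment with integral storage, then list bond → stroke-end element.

#0 stroke→J2
#1 stroke→J2
#2 stroke→Sf1
#3 stroke→J3
#4 stroke→J3
#5 stroke→J1

b2 →Sf1  (Sf1 fixes flow; stroke at Sf1)
b0 →J2  (1-jn J2 has f-setter on 2)
b1 →J2  (J2: bond 2 brought flow, rest push out)
b3 →J3  (common-f at J3 fixed by 1)
b4 →J3  (common-f at J3 fixed by 1)
b5 →J1  (common-f at J1 fixed by 0)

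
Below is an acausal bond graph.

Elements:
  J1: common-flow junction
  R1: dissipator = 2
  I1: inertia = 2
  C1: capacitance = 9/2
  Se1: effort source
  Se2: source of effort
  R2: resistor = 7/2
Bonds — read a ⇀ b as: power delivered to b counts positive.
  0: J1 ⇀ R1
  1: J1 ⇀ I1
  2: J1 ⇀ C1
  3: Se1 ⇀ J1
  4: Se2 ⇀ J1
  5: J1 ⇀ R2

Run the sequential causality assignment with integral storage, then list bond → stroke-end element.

b0 →J1
b1 →I1
b2 →J1
b3 →J1
b4 →J1
b5 →J1

β3 →J1  (Se1 (Se) sets effort on bond)
β4 →J1  (Se2 (Se) sets effort on bond)
β1 →I1  (I1: I, integral causality)
β0 →J1  (J1: bond 1 brought flow, rest push out)
β2 →J1  (1-jn J1 has f-setter on 1)
β5 →J1  (1-jn J1 has f-setter on 1)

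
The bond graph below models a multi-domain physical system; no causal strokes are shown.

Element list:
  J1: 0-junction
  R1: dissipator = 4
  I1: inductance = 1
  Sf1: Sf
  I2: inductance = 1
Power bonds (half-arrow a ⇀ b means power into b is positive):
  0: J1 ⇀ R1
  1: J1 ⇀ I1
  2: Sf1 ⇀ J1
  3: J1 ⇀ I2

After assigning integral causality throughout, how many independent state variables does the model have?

bond 2 →Sf1  (Sf1 (Sf) sets flow on bond)
bond 1 →I1  (I1 integral (f out))
bond 3 →I2  (I2 outputs flow p/I2)
bond 0 →J1  (only one effort-in slot at J1)

2  (I1, I2 all integral)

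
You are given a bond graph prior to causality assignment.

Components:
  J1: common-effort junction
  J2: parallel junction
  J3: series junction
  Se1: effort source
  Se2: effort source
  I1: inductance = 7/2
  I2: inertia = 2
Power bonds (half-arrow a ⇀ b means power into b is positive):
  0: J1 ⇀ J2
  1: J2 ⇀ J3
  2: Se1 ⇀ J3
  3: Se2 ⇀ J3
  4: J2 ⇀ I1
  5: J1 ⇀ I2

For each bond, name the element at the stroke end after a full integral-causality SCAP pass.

β0 stroke at J1
β1 stroke at J2
β2 stroke at J3
β3 stroke at J3
β4 stroke at I1
β5 stroke at I2

β2 stroke at J3  (Se1 (Se) sets effort on bond)
β3 stroke at J3  (Se2: effort source, stroke at far end)
β1 stroke at J2  (closing 1-jn rule on J3)
β0 stroke at J1  (0-jn J2 has e-setter on 1)
β4 stroke at I1  (J2: bond 1 brought effort, rest push out)
β5 stroke at I2  (J1: bond 0 brought effort, rest push out)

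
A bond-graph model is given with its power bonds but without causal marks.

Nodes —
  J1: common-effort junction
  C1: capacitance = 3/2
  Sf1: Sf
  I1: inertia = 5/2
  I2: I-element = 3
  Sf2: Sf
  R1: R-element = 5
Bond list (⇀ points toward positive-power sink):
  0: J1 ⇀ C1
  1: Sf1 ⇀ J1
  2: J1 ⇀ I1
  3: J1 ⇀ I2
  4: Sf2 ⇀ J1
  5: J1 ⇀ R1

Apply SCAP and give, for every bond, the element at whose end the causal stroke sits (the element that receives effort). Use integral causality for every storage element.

#0 →J1
#1 →Sf1
#2 →I1
#3 →I2
#4 →Sf2
#5 →R1

#1 |Sf1  (Sf1: flow source, stroke at near end)
#4 |Sf2  (source Sf2 imposes f)
#0 |J1  (C1 integral (e out))
#2 |I1  (0-jn J1 has e-setter on 0)
#3 |I2  (0-jn J1 has e-setter on 0)
#5 |R1  (J1: bond 0 brought effort, rest push out)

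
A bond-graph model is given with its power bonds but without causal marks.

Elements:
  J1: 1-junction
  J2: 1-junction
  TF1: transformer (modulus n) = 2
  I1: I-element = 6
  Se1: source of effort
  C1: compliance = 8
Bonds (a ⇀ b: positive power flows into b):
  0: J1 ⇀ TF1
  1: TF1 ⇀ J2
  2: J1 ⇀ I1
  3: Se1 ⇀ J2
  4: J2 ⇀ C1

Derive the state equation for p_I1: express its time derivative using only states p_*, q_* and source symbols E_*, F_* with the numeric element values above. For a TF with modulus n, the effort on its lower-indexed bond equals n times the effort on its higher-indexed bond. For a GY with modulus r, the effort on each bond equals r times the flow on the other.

bond 3 →J2  (Se1 fixes effort; stroke away)
bond 2 →I1  (I1: I, integral causality)
bond 0 →J1  (common-f at J1 fixed by 2)
bond 1 →TF1  (TF1: transformer flips bond 0)
bond 4 →J2  (J2: bond 1 brought flow, rest push out)

dp_I1/dt = 2*E_Se1 - q_C1/4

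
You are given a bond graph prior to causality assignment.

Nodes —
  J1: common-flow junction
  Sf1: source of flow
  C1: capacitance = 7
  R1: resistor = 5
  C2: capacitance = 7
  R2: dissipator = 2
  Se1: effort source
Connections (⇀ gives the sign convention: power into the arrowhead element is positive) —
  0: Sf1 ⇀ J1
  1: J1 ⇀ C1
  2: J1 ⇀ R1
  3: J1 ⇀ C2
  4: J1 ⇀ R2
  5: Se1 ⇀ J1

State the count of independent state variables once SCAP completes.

#0 |Sf1  (Sf1 fixes flow; stroke at Sf1)
#5 |J1  (Se1 fixes effort; stroke away)
#1 |J1  (common-f at J1 fixed by 0)
#2 |J1  (J1 flow already set via bond 0)
#3 |J1  (common-f at J1 fixed by 0)
#4 |J1  (1-jn J1 has f-setter on 0)

2  (C1, C2 all integral)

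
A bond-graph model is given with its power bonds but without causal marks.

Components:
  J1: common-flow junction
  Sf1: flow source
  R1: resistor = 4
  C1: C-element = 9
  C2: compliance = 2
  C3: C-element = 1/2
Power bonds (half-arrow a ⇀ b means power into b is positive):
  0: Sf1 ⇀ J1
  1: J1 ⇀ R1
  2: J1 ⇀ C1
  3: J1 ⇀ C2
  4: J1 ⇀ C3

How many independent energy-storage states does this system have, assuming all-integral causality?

bond 0 stroke→Sf1  (Sf1 (Sf) sets flow on bond)
bond 1 stroke→J1  (J1 flow already set via bond 0)
bond 2 stroke→J1  (1-jn J1 has f-setter on 0)
bond 3 stroke→J1  (J1 flow already set via bond 0)
bond 4 stroke→J1  (J1: bond 0 brought flow, rest push out)

3  (C1, C2, C3 all integral)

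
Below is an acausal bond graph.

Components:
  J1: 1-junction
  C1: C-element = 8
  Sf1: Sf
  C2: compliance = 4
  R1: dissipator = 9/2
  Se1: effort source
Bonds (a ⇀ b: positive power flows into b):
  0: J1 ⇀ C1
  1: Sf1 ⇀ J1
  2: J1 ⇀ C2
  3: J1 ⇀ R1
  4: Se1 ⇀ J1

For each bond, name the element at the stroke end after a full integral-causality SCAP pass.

b1 →Sf1  (Sf1 (Sf) sets flow on bond)
b4 →J1  (Se1 fixes effort; stroke away)
b0 →J1  (common-f at J1 fixed by 1)
b2 →J1  (common-f at J1 fixed by 1)
b3 →J1  (J1: bond 1 brought flow, rest push out)

bond 0 stroke→J1
bond 1 stroke→Sf1
bond 2 stroke→J1
bond 3 stroke→J1
bond 4 stroke→J1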